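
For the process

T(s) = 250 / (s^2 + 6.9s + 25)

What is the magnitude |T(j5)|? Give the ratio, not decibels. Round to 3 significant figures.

At s = jω = j5:
quadratic: (j5)² + 6.9·j5 + 25 = 0 + j34.5 → |·| ≈ 34.5, ∠ ≈ 90.00°
|T| = 250 / 34.5 ≈ 7.2464

7.25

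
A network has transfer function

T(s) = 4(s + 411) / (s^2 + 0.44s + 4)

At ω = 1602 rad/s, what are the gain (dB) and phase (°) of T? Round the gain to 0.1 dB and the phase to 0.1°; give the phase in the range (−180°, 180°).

-51.8 dB, -104.4°

At s = jω = j1602:
zero (s+411): 411 + j1602 → |·| = √(411²+1602²) = √2735325 ≈ 1653.9, ∠ = arctan(1602/411) ≈ 75.61°
quadratic: (j1602)² + 0.44·j1602 + 4 = -2566400 + j704.88 → |·| ≈ 2.5664e+06, ∠ ≈ 179.98°
|T| = 4 · 1653.9 / 2.5664e+06 ≈ 0.0025778
Gain = 20 log₁₀(0.0025778) ≈ -51.78 dB
∠T = 75.61° − 179.98° = -104.37°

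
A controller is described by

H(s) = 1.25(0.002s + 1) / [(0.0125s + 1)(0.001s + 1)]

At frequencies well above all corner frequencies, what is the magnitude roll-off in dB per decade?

-20 dB/decade

Each pole contributes −20 dB/decade at high frequency; each zero contributes +20 dB/decade.
Net: 1 zero(s) − 2 pole(s) → -20 dB/decade.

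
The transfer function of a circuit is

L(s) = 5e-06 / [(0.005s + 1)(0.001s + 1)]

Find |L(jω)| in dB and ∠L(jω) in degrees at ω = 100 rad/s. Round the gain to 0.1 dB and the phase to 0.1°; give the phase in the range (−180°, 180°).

At ω = 100 rad/s:
pole (1 + j100·0.005) = 1 + j0.5 → |·| ≈ 1.118, ∠ ≈ 26.57°
pole (1 + j100·0.001) = 1 + j0.1 → |·| ≈ 1.005, ∠ ≈ 5.71°
|L| = 5e-06 · 1 / (1.118 · 1.005) ≈ 4.45e-06
Gain = 20 log₁₀(4.45e-06) ≈ -107.03 dB
∠L = (0°) − (26.57° + 5.71°) = -32.28°

-107.0 dB, -32.3°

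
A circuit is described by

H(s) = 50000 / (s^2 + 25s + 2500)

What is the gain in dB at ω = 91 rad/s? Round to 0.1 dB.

At s = jω = j91:
quadratic: (j91)² + 25·j91 + 2500 = -5781 + j2275 → |·| ≈ 6212.5, ∠ ≈ 158.52°
|H| = 50000 / 6212.5 ≈ 8.0483
Gain = 20 log₁₀(8.0483) ≈ 18.11 dB

18.1 dB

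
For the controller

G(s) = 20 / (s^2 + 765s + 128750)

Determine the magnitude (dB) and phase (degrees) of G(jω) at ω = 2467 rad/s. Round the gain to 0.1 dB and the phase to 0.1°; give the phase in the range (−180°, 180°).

Substitute s = j2467:
Numerator: 20 = 20 + j0
Denominator: (j2467)^2 + 765(j2467) + 128750 = -5957339 + j1887255
|N| = √(20² + 0²) ≈ 20, ∠N ≈ 0.00°
|D| = √(5957339² + 1887255²) ≈ 6.2491e+06, ∠D ≈ 162.42°
|G| = 20 / 6.2491e+06 ≈ 3.2005e-06
Gain = 20 log₁₀(3.2005e-06) ≈ -109.90 dB
∠G = 0.00° − 162.42° = -162.42°

-109.9 dB, -162.4°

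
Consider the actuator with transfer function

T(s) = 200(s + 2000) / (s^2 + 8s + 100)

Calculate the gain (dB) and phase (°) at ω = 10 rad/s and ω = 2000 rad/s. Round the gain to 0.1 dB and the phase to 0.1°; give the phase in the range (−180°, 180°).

ω = 10: 74.0 dB, -89.7°; ω = 2000: -17.0 dB, -134.8°

At s = jω = j10:
zero (s+2000): 2000 + j10 → |·| = √(2000²+10²) = √4000100 ≈ 2000, ∠ = arctan(10/2000) ≈ 0.29°
quadratic: (j10)² + 8·j10 + 100 = 0 + j80 → |·| ≈ 80, ∠ ≈ 90.00°
|T| = 200 · 2000 / 80 ≈ 5000
Gain = 20 log₁₀(5000) ≈ 73.98 dB
∠T = 0.29° − 90.00° = -89.71°

At s = jω = j2000:
zero (s+2000): 2000 + j2000 → |·| = √(2000²+2000²) = √8000000 ≈ 2828.4, ∠ = arctan(2000/2000) ≈ 45.00°
quadratic: (j2000)² + 8·j2000 + 100 = -3999900 + j16000 → |·| ≈ 3.9999e+06, ∠ ≈ 179.77°
|T| = 200 · 2828.4 / 3.9999e+06 ≈ 0.14142
Gain = 20 log₁₀(0.14142) ≈ -16.99 dB
∠T = 45.00° − 179.77° = -134.77°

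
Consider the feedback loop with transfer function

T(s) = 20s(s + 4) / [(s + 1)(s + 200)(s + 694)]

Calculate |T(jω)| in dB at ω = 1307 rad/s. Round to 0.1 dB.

-37.5 dB

At s = jω = j1307:
zero (s+4): 4 + j1307 → |·| = √(4²+1307²) = √1708265 ≈ 1307, ∠ = arctan(1307/4) ≈ 89.82°
zero at origin: s = j1307 → |·| = 1307, ∠ = 90.00°
pole (s+1): 1 + j1307 → |·| = √(1²+1307²) = √1708250 ≈ 1307, ∠ = arctan(1307/1) ≈ 89.96°
pole (s+200): 200 + j1307 → |·| = √(200²+1307²) = √1748249 ≈ 1322.2, ∠ = arctan(1307/200) ≈ 81.30°
pole (s+694): 694 + j1307 → |·| = √(694²+1307²) = √2189885 ≈ 1479.8, ∠ = arctan(1307/694) ≈ 62.03°
|T| = 20 · 1.7082e+06 / 2.5573e+09 ≈ 0.013359
Gain = 20 log₁₀(0.013359) ≈ -37.48 dB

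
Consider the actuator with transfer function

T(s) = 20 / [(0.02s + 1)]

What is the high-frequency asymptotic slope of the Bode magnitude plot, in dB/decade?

-20 dB/decade

Each pole contributes −20 dB/decade at high frequency; each zero contributes +20 dB/decade.
Net: 0 zero(s) − 1 pole(s) → -20 dB/decade.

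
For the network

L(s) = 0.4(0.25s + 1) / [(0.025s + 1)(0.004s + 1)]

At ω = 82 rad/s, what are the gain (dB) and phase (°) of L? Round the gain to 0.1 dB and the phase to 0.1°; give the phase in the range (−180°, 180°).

10.7 dB, 5.1°

At ω = 82 rad/s:
zero (1 + j82·0.25) = 1 + j20.5 → |·| ≈ 20.524, ∠ ≈ 87.21°
pole (1 + j82·0.025) = 1 + j2.05 → |·| ≈ 2.2809, ∠ ≈ 64.00°
pole (1 + j82·0.004) = 1 + j0.328 → |·| ≈ 1.0524, ∠ ≈ 18.16°
|L| = 0.4 · 20.524 / (2.2809 · 1.0524) ≈ 3.4201
Gain = 20 log₁₀(3.4201) ≈ 10.68 dB
∠L = (87.21°) − (64.00° + 18.16°) = 5.05°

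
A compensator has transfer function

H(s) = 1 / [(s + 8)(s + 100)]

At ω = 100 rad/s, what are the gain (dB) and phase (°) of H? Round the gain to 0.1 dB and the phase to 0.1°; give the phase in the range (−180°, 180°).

-83.0 dB, -130.4°

At s = jω = j100:
pole (s+8): 8 + j100 → |·| = √(8²+100²) = √10064 ≈ 100.32, ∠ = arctan(100/8) ≈ 85.43°
pole (s+100): 100 + j100 → |·| = √(100²+100²) = √20000 ≈ 141.42, ∠ = arctan(100/100) ≈ 45.00°
|H| = 1 / 14187 ≈ 7.0487e-05
Gain = 20 log₁₀(7.0487e-05) ≈ -83.04 dB
∠H = 0.00° − 130.43° = -130.43°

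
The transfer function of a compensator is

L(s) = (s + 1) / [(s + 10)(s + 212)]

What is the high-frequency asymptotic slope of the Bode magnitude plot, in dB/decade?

-20 dB/decade

Each pole contributes −20 dB/decade at high frequency; each zero contributes +20 dB/decade.
Net: 1 zero(s) − 2 pole(s) → -20 dB/decade.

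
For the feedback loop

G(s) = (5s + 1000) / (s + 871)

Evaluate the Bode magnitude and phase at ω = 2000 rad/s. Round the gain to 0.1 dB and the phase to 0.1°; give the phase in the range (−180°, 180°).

Substitute s = j2000:
Numerator: 5(j2000) + 1000 = 1000 + j10000
Denominator: (j2000) + 871 = 871 + j2000
|N| = √(1000² + 10000²) ≈ 10050, ∠N ≈ 84.29°
|D| = √(871² + 2000²) ≈ 2181.4, ∠D ≈ 66.47°
|G| = 10050 / 2181.4 ≈ 4.6071
Gain = 20 log₁₀(4.6071) ≈ 13.27 dB
∠G = 84.29° − 66.47° = 17.82°

13.3 dB, 17.8°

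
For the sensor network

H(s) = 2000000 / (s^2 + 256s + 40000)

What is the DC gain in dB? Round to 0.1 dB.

H(0) = 2000000 / 40000 = 50
20 log₁₀(50) ≈ 33.98 dB

34.0 dB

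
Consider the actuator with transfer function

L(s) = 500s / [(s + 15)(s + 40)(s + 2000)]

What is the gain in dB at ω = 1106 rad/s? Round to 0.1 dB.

At s = jω = j1106:
zero at origin: s = j1106 → |·| = 1106, ∠ = 90.00°
pole (s+15): 15 + j1106 → |·| = √(15²+1106²) = √1223461 ≈ 1106.1, ∠ = arctan(1106/15) ≈ 89.22°
pole (s+40): 40 + j1106 → |·| = √(40²+1106²) = √1224836 ≈ 1106.7, ∠ = arctan(1106/40) ≈ 87.93°
pole (s+2000): 2000 + j1106 → |·| = √(2000²+1106²) = √5223236 ≈ 2285.4, ∠ = arctan(1106/2000) ≈ 28.94°
|L| = 500 · 1106 / 2.7976e+09 ≈ 0.00019767
Gain = 20 log₁₀(0.00019767) ≈ -74.08 dB

-74.1 dB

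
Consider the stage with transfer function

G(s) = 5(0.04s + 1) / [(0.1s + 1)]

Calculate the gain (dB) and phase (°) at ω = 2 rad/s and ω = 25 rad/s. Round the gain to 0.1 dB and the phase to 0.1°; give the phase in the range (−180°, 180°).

At ω = 2 rad/s:
zero (1 + j2·0.04) = 1 + j0.08 → |·| ≈ 1.0032, ∠ ≈ 4.57°
pole (1 + j2·0.1) = 1 + j0.2 → |·| ≈ 1.0198, ∠ ≈ 11.31°
|G| = 5 · 1.0032 / (1.0198) ≈ 4.9186
Gain = 20 log₁₀(4.9186) ≈ 13.84 dB
∠G = (4.57°) − (11.31°) = -6.74°

At ω = 25 rad/s:
zero (1 + j25·0.04) = 1 + j1 → |·| ≈ 1.4142, ∠ ≈ 45.00°
pole (1 + j25·0.1) = 1 + j2.5 → |·| ≈ 2.6926, ∠ ≈ 68.20°
|G| = 5 · 1.4142 / (2.6926) ≈ 2.6261
Gain = 20 log₁₀(2.6261) ≈ 8.39 dB
∠G = (45.00°) − (68.20°) = -23.20°

ω = 2: 13.8 dB, -6.7°; ω = 25: 8.4 dB, -23.2°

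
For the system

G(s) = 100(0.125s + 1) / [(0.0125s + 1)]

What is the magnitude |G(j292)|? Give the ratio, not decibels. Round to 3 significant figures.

At ω = 292 rad/s:
zero (1 + j292·0.125) = 1 + j36.5 → |·| ≈ 36.514, ∠ ≈ 88.43°
pole (1 + j292·0.0125) = 1 + j3.65 → |·| ≈ 3.7845, ∠ ≈ 74.68°
|G| = 100 · 36.514 / (3.7845) ≈ 964.83

965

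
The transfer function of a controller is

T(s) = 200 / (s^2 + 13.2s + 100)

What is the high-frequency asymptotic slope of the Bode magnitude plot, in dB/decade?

Each pole contributes −20 dB/decade at high frequency; each zero contributes +20 dB/decade.
Net: 0 zero(s) − 2 pole(s) → -40 dB/decade.

-40 dB/decade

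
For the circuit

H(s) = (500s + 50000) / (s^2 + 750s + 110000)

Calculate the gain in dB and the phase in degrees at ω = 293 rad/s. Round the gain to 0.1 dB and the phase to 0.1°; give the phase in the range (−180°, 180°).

Substitute s = j293:
Numerator: 500(j293) + 50000 = 50000 + j146500
Denominator: (j293)^2 + 750(j293) + 110000 = 24151 + j219750
|N| = √(50000² + 146500²) ≈ 1.548e+05, ∠N ≈ 71.16°
|D| = √(24151² + 219750²) ≈ 2.2107e+05, ∠D ≈ 83.73°
|H| = 1.548e+05 / 2.2107e+05 ≈ 0.70023
Gain = 20 log₁₀(0.70023) ≈ -3.10 dB
∠H = 71.16° − 83.73° = -12.57°

-3.1 dB, -12.6°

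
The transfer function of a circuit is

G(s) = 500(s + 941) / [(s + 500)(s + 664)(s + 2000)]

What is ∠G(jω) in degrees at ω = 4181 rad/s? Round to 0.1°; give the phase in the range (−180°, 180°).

At s = jω = j4181:
zero (s+941): 941 + j4181 → |·| = √(941²+4181²) = √18366242 ≈ 4285.6, ∠ = arctan(4181/941) ≈ 77.32°
pole (s+500): 500 + j4181 → |·| = √(500²+4181²) = √17730761 ≈ 4210.8, ∠ = arctan(4181/500) ≈ 83.18°
pole (s+664): 664 + j4181 → |·| = √(664²+4181²) = √17921657 ≈ 4233.4, ∠ = arctan(4181/664) ≈ 80.98°
pole (s+2000): 2000 + j4181 → |·| = √(2000²+4181²) = √21480761 ≈ 4634.7, ∠ = arctan(4181/2000) ≈ 64.44°
∠G = 77.32° − 228.60° = -151.28°

-151.3°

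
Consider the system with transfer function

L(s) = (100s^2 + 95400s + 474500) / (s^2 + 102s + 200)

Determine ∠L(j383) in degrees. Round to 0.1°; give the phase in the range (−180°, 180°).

Substitute s = j383:
Numerator: 100(j383)^2 + 95400(j383) + 474500 = -14194400 + j36538200
Denominator: (j383)^2 + 102(j383) + 200 = -146489 + j39066
|N| = √(14194400² + 36538200²) ≈ 3.9198e+07, ∠N ≈ 111.23°
|D| = √(146489² + 39066²) ≈ 1.5161e+05, ∠D ≈ 165.07°
∠L = 111.23° − 165.07° = -53.84°

-53.8°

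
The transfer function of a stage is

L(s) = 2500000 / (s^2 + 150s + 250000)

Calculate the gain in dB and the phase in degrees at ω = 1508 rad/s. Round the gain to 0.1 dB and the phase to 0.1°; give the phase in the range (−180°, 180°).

At s = jω = j1508:
quadratic: (j1508)² + 150·j1508 + 250000 = -2024064 + j226200 → |·| ≈ 2.0367e+06, ∠ ≈ 173.62°
|L| = 2500000 / 2.0367e+06 ≈ 1.2275
Gain = 20 log₁₀(1.2275) ≈ 1.78 dB
∠L = 0.00° − 173.62° = -173.62°

1.8 dB, -173.6°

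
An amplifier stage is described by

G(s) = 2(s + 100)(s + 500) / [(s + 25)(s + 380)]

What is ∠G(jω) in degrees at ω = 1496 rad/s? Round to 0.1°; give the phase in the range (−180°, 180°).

-7.1°

At s = jω = j1496:
zero (s+100): 100 + j1496 → |·| = √(100²+1496²) = √2248016 ≈ 1499.3, ∠ = arctan(1496/100) ≈ 86.18°
zero (s+500): 500 + j1496 → |·| = √(500²+1496²) = √2488016 ≈ 1577.3, ∠ = arctan(1496/500) ≈ 71.52°
pole (s+25): 25 + j1496 → |·| = √(25²+1496²) = √2238641 ≈ 1496.2, ∠ = arctan(1496/25) ≈ 89.04°
pole (s+380): 380 + j1496 → |·| = √(380²+1496²) = √2382416 ≈ 1543.5, ∠ = arctan(1496/380) ≈ 75.75°
∠G = 157.70° − 164.79° = -7.09°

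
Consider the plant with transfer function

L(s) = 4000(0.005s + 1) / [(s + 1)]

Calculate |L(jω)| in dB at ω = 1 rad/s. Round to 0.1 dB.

69.0 dB

At ω = 1 rad/s:
zero (1 + j1·0.005) = 1 + j0.005 → |·| ≈ 1, ∠ ≈ 0.29°
pole (1 + j1·1) = 1 + j1 → |·| ≈ 1.4142, ∠ ≈ 45.00°
|L| = 4000 · 1 / (1.4142) ≈ 2828.5
Gain = 20 log₁₀(2828.5) ≈ 69.03 dB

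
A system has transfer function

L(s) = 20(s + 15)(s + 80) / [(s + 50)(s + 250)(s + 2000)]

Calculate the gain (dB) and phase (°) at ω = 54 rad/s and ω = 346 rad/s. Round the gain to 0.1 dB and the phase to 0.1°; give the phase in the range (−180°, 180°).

ω = 54: -50.8 dB, 47.6°; ω = 346: -41.8 dB, 18.8°

At s = jω = j54:
zero (s+15): 15 + j54 → |·| = √(15²+54²) = √3141 ≈ 56.045, ∠ = arctan(54/15) ≈ 74.48°
zero (s+80): 80 + j54 → |·| = √(80²+54²) = √9316 ≈ 96.519, ∠ = arctan(54/80) ≈ 34.02°
pole (s+50): 50 + j54 → |·| = √(50²+54²) = √5416 ≈ 73.593, ∠ = arctan(54/50) ≈ 47.20°
pole (s+250): 250 + j54 → |·| = √(250²+54²) = √65416 ≈ 255.77, ∠ = arctan(54/250) ≈ 12.19°
pole (s+2000): 2000 + j54 → |·| = √(2000²+54²) = √4002916 ≈ 2000.7, ∠ = arctan(54/2000) ≈ 1.55°
|L| = 20 · 5409.4 / 3.7659e+07 ≈ 0.0028728
Gain = 20 log₁₀(0.0028728) ≈ -50.83 dB
∠L = 108.50° − 60.94° = 47.56°

At s = jω = j346:
zero (s+15): 15 + j346 → |·| = √(15²+346²) = √119941 ≈ 346.32, ∠ = arctan(346/15) ≈ 87.52°
zero (s+80): 80 + j346 → |·| = √(80²+346²) = √126116 ≈ 355.13, ∠ = arctan(346/80) ≈ 76.98°
pole (s+50): 50 + j346 → |·| = √(50²+346²) = √122216 ≈ 349.59, ∠ = arctan(346/50) ≈ 81.78°
pole (s+250): 250 + j346 → |·| = √(250²+346²) = √182216 ≈ 426.87, ∠ = arctan(346/250) ≈ 54.15°
pole (s+2000): 2000 + j346 → |·| = √(2000²+346²) = √4119716 ≈ 2029.7, ∠ = arctan(346/2000) ≈ 9.82°
|L| = 20 · 1.2299e+05 / 3.0289e+08 ≈ 0.0081211
Gain = 20 log₁₀(0.0081211) ≈ -41.81 dB
∠L = 164.50° − 145.75° = 18.75°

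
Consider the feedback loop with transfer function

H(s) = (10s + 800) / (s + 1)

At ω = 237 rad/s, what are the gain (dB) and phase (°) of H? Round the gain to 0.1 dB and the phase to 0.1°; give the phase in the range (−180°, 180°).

Substitute s = j237:
Numerator: 10(j237) + 800 = 800 + j2370
Denominator: (j237) + 1 = 1 + j237
|N| = √(800² + 2370²) ≈ 2501.4, ∠N ≈ 71.35°
|D| = √(1² + 237²) ≈ 237, ∠D ≈ 89.76°
|H| = 2501.4 / 237 ≈ 10.554
Gain = 20 log₁₀(10.554) ≈ 20.47 dB
∠H = 71.35° − 89.76° = -18.41°

20.5 dB, -18.4°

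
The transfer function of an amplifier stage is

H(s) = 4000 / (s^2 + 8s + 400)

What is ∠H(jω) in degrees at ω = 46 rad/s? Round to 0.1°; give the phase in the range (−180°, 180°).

At s = jω = j46:
quadratic: (j46)² + 8·j46 + 400 = -1716 + j368 → |·| ≈ 1755, ∠ ≈ 167.90°
∠H = 0.00° − 167.90° = -167.90°

-167.9°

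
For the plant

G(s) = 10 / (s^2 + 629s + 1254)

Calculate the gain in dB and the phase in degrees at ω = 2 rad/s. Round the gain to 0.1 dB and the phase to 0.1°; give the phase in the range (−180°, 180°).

Substitute s = j2:
Numerator: 10 = 10 + j0
Denominator: (j2)^2 + 629(j2) + 1254 = 1250 + j1258
|N| = √(10² + 0²) ≈ 10, ∠N ≈ 0.00°
|D| = √(1250² + 1258²) ≈ 1773.4, ∠D ≈ 45.18°
|G| = 10 / 1773.4 ≈ 0.0056389
Gain = 20 log₁₀(0.0056389) ≈ -44.98 dB
∠G = 0.00° − 45.18° = -45.18°

-45.0 dB, -45.2°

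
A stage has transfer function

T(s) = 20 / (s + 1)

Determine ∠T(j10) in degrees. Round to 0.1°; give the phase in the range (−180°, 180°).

Substitute s = j10:
Numerator: 20 = 20 + j0
Denominator: (j10) + 1 = 1 + j10
|N| = √(20² + 0²) ≈ 20, ∠N ≈ 0.00°
|D| = √(1² + 10²) ≈ 10.05, ∠D ≈ 84.29°
∠T = 0.00° − 84.29° = -84.29°

-84.3°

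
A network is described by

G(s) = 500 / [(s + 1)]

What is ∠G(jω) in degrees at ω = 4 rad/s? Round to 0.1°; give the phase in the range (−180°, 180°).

-76.0°

At ω = 4 rad/s:
pole (1 + j4·1) = 1 + j4 → |·| ≈ 4.1231, ∠ ≈ 75.96°
∠G = (0°) − (75.96°) = -75.96°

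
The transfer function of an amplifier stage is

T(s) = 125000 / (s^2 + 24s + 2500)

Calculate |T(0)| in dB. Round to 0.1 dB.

T(0) = 125000 / 2500 = 50
20 log₁₀(50) ≈ 33.98 dB

34.0 dB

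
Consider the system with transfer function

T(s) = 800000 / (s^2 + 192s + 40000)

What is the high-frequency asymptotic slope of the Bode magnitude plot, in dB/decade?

-40 dB/decade

Each pole contributes −20 dB/decade at high frequency; each zero contributes +20 dB/decade.
Net: 0 zero(s) − 2 pole(s) → -40 dB/decade.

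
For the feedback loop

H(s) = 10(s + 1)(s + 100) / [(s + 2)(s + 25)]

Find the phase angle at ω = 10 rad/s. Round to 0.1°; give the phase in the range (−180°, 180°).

-10.5°

At s = jω = j10:
zero (s+1): 1 + j10 → |·| = √(1²+10²) = √101 ≈ 10.05, ∠ = arctan(10/1) ≈ 84.29°
zero (s+100): 100 + j10 → |·| = √(100²+10²) = √10100 ≈ 100.5, ∠ = arctan(10/100) ≈ 5.71°
pole (s+2): 2 + j10 → |·| = √(2²+10²) = √104 ≈ 10.198, ∠ = arctan(10/2) ≈ 78.69°
pole (s+25): 25 + j10 → |·| = √(25²+10²) = √725 ≈ 26.926, ∠ = arctan(10/25) ≈ 21.80°
∠H = 90.00° − 100.49° = -10.49°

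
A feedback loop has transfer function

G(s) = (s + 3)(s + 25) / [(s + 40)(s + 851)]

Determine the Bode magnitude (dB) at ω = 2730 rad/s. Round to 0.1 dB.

At s = jω = j2730:
zero (s+3): 3 + j2730 → |·| = √(3²+2730²) = √7452909 ≈ 2730, ∠ = arctan(2730/3) ≈ 89.94°
zero (s+25): 25 + j2730 → |·| = √(25²+2730²) = √7453525 ≈ 2730.1, ∠ = arctan(2730/25) ≈ 89.48°
pole (s+40): 40 + j2730 → |·| = √(40²+2730²) = √7454500 ≈ 2730.3, ∠ = arctan(2730/40) ≈ 89.16°
pole (s+851): 851 + j2730 → |·| = √(851²+2730²) = √8177101 ≈ 2859.6, ∠ = arctan(2730/851) ≈ 72.69°
|G| = 1 · 7.4532e+06 / 7.8076e+06 ≈ 0.95461
Gain = 20 log₁₀(0.95461) ≈ -0.40 dB

-0.4 dB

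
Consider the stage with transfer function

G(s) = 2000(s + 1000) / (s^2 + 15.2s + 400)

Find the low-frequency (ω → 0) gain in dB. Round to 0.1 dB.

74.0 dB

G(0) = 2000·1000 / 400 = 5000
20 log₁₀(5000) ≈ 73.98 dB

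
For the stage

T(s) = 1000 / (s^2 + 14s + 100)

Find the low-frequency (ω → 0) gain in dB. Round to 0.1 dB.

20.0 dB

T(0) = 1000 / 100 = 10
20 log₁₀(10) ≈ 20.00 dB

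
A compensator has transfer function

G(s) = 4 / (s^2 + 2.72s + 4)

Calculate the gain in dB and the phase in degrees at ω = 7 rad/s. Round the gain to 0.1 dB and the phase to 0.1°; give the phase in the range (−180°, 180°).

-21.7 dB, -157.1°

At s = jω = j7:
quadratic: (j7)² + 2.72·j7 + 4 = -45 + j19.04 → |·| ≈ 48.862, ∠ ≈ 157.07°
|G| = 4 / 48.862 ≈ 0.081863
Gain = 20 log₁₀(0.081863) ≈ -21.74 dB
∠G = 0.00° − 157.07° = -157.07°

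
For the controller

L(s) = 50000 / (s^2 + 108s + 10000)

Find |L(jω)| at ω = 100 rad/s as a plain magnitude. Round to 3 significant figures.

At s = jω = j100:
quadratic: (j100)² + 108·j100 + 10000 = 0 + j10800 → |·| ≈ 10800, ∠ ≈ 90.00°
|L| = 50000 / 10800 ≈ 4.6296

4.63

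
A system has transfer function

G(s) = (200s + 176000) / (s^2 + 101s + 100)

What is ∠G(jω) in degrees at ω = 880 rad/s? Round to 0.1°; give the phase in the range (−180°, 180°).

-128.5°

Substitute s = j880:
Numerator: 200(j880) + 176000 = 176000 + j176000
Denominator: (j880)^2 + 101(j880) + 100 = -774300 + j88880
|N| = √(176000² + 176000²) ≈ 2.489e+05, ∠N ≈ 45.00°
|D| = √(774300² + 88880²) ≈ 7.7938e+05, ∠D ≈ 173.45°
∠G = 45.00° − 173.45° = -128.45°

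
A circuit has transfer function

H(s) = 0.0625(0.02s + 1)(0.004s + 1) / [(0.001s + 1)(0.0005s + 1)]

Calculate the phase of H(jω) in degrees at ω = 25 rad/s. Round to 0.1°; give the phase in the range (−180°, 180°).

30.1°

At ω = 25 rad/s:
zero (1 + j25·0.02) = 1 + j0.5 → |·| ≈ 1.118, ∠ ≈ 26.57°
zero (1 + j25·0.004) = 1 + j0.1 → |·| ≈ 1.005, ∠ ≈ 5.71°
pole (1 + j25·0.001) = 1 + j0.025 → |·| ≈ 1.0003, ∠ ≈ 1.43°
pole (1 + j25·0.0005) = 1 + j0.0125 → |·| ≈ 1.0001, ∠ ≈ 0.72°
∠H = (26.57° + 5.71°) − (1.43° + 0.72°) = 30.13°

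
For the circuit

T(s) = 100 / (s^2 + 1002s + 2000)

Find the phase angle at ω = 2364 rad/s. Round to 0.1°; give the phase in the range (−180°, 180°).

-157.0°

Substitute s = j2364:
Numerator: 100 = 100 + j0
Denominator: (j2364)^2 + 1002(j2364) + 2000 = -5586496 + j2368728
|N| = √(100² + 0²) ≈ 100, ∠N ≈ 0.00°
|D| = √(5586496² + 2368728²) ≈ 6.0679e+06, ∠D ≈ 157.02°
∠T = 0.00° − 157.02° = -157.02°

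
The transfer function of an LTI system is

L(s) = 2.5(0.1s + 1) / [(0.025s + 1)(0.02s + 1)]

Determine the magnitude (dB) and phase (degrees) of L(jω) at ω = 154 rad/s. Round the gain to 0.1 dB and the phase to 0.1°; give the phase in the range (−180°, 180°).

9.5 dB, -61.2°

At ω = 154 rad/s:
zero (1 + j154·0.1) = 1 + j15.4 → |·| ≈ 15.432, ∠ ≈ 86.28°
pole (1 + j154·0.025) = 1 + j3.85 → |·| ≈ 3.9778, ∠ ≈ 75.44°
pole (1 + j154·0.02) = 1 + j3.08 → |·| ≈ 3.2383, ∠ ≈ 72.01°
|L| = 2.5 · 15.432 / (3.9778 · 3.2383) ≈ 2.995
Gain = 20 log₁₀(2.995) ≈ 9.53 dB
∠L = (86.28°) − (75.44° + 72.01°) = -61.17°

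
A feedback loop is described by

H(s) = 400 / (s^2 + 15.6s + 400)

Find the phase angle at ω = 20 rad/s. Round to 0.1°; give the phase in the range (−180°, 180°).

-90.0°

At s = jω = j20:
quadratic: (j20)² + 15.6·j20 + 400 = 0 + j312 → |·| ≈ 312, ∠ ≈ 90.00°
∠H = 0.00° − 90.00° = -90.00°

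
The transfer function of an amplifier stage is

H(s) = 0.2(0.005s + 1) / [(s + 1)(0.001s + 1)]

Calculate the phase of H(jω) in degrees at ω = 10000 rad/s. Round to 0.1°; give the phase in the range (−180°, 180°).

-85.4°

At ω = 10000 rad/s:
zero (1 + j10000·0.005) = 1 + j50 → |·| ≈ 50.01, ∠ ≈ 88.85°
pole (1 + j10000·1) = 1 + j10000 → |·| ≈ 10000, ∠ ≈ 89.99°
pole (1 + j10000·0.001) = 1 + j10 → |·| ≈ 10.05, ∠ ≈ 84.29°
∠H = (88.85°) − (89.99° + 84.29°) = -85.43°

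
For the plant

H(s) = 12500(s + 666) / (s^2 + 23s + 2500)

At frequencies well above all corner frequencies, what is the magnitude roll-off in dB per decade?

Each pole contributes −20 dB/decade at high frequency; each zero contributes +20 dB/decade.
Net: 1 zero(s) − 2 pole(s) → -20 dB/decade.

-20 dB/decade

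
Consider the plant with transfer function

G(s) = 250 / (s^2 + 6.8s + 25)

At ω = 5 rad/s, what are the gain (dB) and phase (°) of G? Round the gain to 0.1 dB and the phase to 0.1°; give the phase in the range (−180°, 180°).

17.3 dB, -90.0°

At s = jω = j5:
quadratic: (j5)² + 6.8·j5 + 25 = 0 + j34 → |·| ≈ 34, ∠ ≈ 90.00°
|G| = 250 / 34 ≈ 7.3529
Gain = 20 log₁₀(7.3529) ≈ 17.33 dB
∠G = 0.00° − 90.00° = -90.00°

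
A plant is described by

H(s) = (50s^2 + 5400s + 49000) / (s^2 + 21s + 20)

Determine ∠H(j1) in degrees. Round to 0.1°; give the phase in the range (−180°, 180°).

Substitute s = j1:
Numerator: 50(j1)^2 + 5400(j1) + 49000 = 48950 + j5400
Denominator: (j1)^2 + 21(j1) + 20 = 19 + j21
|N| = √(48950² + 5400²) ≈ 49247, ∠N ≈ 6.30°
|D| = √(19² + 21²) ≈ 28.32, ∠D ≈ 47.86°
∠H = 6.30° − 47.86° = -41.56°

-41.6°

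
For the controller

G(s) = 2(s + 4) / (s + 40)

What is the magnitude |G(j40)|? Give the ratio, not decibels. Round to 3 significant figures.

At s = jω = j40:
zero (s+4): 4 + j40 → |·| = √(4²+40²) = √1616 ≈ 40.2, ∠ = arctan(40/4) ≈ 84.29°
pole (s+40): 40 + j40 → |·| = √(40²+40²) = √3200 ≈ 56.569, ∠ = arctan(40/40) ≈ 45.00°
|G| = 2 · 40.2 / 56.569 ≈ 1.4213

1.42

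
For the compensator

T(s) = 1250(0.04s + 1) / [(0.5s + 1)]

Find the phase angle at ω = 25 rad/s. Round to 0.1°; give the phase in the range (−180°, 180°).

At ω = 25 rad/s:
zero (1 + j25·0.04) = 1 + j1 → |·| ≈ 1.4142, ∠ ≈ 45.00°
pole (1 + j25·0.5) = 1 + j12.5 → |·| ≈ 12.54, ∠ ≈ 85.43°
∠T = (45.00°) − (85.43°) = -40.43°

-40.4°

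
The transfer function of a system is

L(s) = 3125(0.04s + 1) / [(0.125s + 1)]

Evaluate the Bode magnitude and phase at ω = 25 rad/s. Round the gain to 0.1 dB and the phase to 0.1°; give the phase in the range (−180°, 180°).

62.6 dB, -27.3°

At ω = 25 rad/s:
zero (1 + j25·0.04) = 1 + j1 → |·| ≈ 1.4142, ∠ ≈ 45.00°
pole (1 + j25·0.125) = 1 + j3.125 → |·| ≈ 3.2811, ∠ ≈ 72.26°
|L| = 3125 · 1.4142 / (3.2811) ≈ 1346.9
Gain = 20 log₁₀(1346.9) ≈ 62.59 dB
∠L = (45.00°) − (72.26°) = -27.26°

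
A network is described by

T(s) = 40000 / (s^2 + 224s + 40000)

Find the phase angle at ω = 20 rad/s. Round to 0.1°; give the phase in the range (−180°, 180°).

At s = jω = j20:
quadratic: (j20)² + 224·j20 + 40000 = 39600 + j4480 → |·| ≈ 39853, ∠ ≈ 6.45°
∠T = 0.00° − 6.45° = -6.45°

-6.5°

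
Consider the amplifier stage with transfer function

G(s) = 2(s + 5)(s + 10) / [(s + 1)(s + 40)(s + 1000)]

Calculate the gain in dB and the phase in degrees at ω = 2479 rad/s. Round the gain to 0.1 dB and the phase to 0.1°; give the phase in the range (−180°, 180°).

-62.5 dB, -67.4°

At s = jω = j2479:
zero (s+5): 5 + j2479 → |·| = √(5²+2479²) = √6145466 ≈ 2479, ∠ = arctan(2479/5) ≈ 89.88°
zero (s+10): 10 + j2479 → |·| = √(10²+2479²) = √6145541 ≈ 2479, ∠ = arctan(2479/10) ≈ 89.77°
pole (s+1): 1 + j2479 → |·| = √(1²+2479²) = √6145442 ≈ 2479, ∠ = arctan(2479/1) ≈ 89.98°
pole (s+40): 40 + j2479 → |·| = √(40²+2479²) = √6147041 ≈ 2479.3, ∠ = arctan(2479/40) ≈ 89.08°
pole (s+1000): 1000 + j2479 → |·| = √(1000²+2479²) = √7145441 ≈ 2673.1, ∠ = arctan(2479/1000) ≈ 68.03°
|G| = 2 · 6.1454e+06 / 1.6429e+10 ≈ 0.00074812
Gain = 20 log₁₀(0.00074812) ≈ -62.52 dB
∠G = 179.65° − 247.09° = -67.44°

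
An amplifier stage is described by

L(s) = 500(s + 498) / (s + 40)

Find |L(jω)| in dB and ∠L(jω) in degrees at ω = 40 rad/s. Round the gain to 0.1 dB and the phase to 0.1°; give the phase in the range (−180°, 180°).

72.9 dB, -40.4°

At s = jω = j40:
zero (s+498): 498 + j40 → |·| = √(498²+40²) = √249604 ≈ 499.6, ∠ = arctan(40/498) ≈ 4.59°
pole (s+40): 40 + j40 → |·| = √(40²+40²) = √3200 ≈ 56.569, ∠ = arctan(40/40) ≈ 45.00°
|L| = 500 · 499.6 / 56.569 ≈ 4415.8
Gain = 20 log₁₀(4415.8) ≈ 72.90 dB
∠L = 4.59° − 45.00° = -40.41°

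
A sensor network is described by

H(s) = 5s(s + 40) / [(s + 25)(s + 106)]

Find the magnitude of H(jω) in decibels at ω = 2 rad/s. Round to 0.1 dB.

-16.4 dB

At s = jω = j2:
zero (s+40): 40 + j2 → |·| = √(40²+2²) = √1604 ≈ 40.05, ∠ = arctan(2/40) ≈ 2.86°
zero at origin: s = j2 → |·| = 2, ∠ = 90.00°
pole (s+25): 25 + j2 → |·| = √(25²+2²) = √629 ≈ 25.08, ∠ = arctan(2/25) ≈ 4.57°
pole (s+106): 106 + j2 → |·| = √(106²+2²) = √11240 ≈ 106.02, ∠ = arctan(2/106) ≈ 1.08°
|H| = 5 · 80.1 / 2659 ≈ 0.15062
Gain = 20 log₁₀(0.15062) ≈ -16.44 dB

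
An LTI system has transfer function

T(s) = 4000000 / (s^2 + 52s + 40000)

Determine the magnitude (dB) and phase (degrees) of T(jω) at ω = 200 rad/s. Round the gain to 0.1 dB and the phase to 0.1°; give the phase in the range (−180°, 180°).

At s = jω = j200:
quadratic: (j200)² + 52·j200 + 40000 = 0 + j10400 → |·| ≈ 10400, ∠ ≈ 90.00°
|T| = 4000000 / 10400 ≈ 384.62
Gain = 20 log₁₀(384.62) ≈ 51.70 dB
∠T = 0.00° − 90.00° = -90.00°

51.7 dB, -90.0°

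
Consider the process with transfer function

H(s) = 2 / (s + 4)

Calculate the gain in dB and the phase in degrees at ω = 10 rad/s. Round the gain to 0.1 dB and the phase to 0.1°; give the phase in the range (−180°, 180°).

At s = jω = j10:
pole (s+4): 4 + j10 → |·| = √(4²+10²) = √116 ≈ 10.77, ∠ = arctan(10/4) ≈ 68.20°
|H| = 2 / 10.77 ≈ 0.1857
Gain = 20 log₁₀(0.1857) ≈ -14.62 dB
∠H = 0.00° − 68.20° = -68.20°

-14.6 dB, -68.2°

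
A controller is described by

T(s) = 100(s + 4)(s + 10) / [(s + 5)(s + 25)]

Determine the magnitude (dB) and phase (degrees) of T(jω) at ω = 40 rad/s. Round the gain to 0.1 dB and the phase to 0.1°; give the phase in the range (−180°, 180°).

38.8 dB, 19.4°

At s = jω = j40:
zero (s+4): 4 + j40 → |·| = √(4²+40²) = √1616 ≈ 40.2, ∠ = arctan(40/4) ≈ 84.29°
zero (s+10): 10 + j40 → |·| = √(10²+40²) = √1700 ≈ 41.231, ∠ = arctan(40/10) ≈ 75.96°
pole (s+5): 5 + j40 → |·| = √(5²+40²) = √1625 ≈ 40.311, ∠ = arctan(40/5) ≈ 82.87°
pole (s+25): 25 + j40 → |·| = √(25²+40²) = √2225 ≈ 47.17, ∠ = arctan(40/25) ≈ 57.99°
|T| = 100 · 1657.5 / 1901.5 ≈ 87.168
Gain = 20 log₁₀(87.168) ≈ 38.81 dB
∠T = 160.25° − 140.86° = 19.39°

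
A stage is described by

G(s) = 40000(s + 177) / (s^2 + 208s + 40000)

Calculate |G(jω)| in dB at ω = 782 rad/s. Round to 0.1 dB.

34.6 dB

At s = jω = j782:
zero (s+177): 177 + j782 → |·| = √(177²+782²) = √642853 ≈ 801.78, ∠ = arctan(782/177) ≈ 77.25°
quadratic: (j782)² + 208·j782 + 40000 = -571524 + j162656 → |·| ≈ 5.9422e+05, ∠ ≈ 164.11°
|G| = 40000 · 801.78 / 5.9422e+05 ≈ 53.972
Gain = 20 log₁₀(53.972) ≈ 34.64 dB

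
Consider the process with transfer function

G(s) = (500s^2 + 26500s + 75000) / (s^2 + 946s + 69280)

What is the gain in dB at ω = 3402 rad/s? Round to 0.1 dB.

Substitute s = j3402:
Numerator: 500(j3402)^2 + 26500(j3402) + 75000 = -5786727000 + j90153000
Denominator: (j3402)^2 + 946(j3402) + 69280 = -11504324 + j3218292
|N| = √(5786727000² + 90153000²) ≈ 5.7874e+09, ∠N ≈ 179.11°
|D| = √(11504324² + 3218292²) ≈ 1.1946e+07, ∠D ≈ 164.37°
|G| = 5.7874e+09 / 1.1946e+07 ≈ 484.46
Gain = 20 log₁₀(484.46) ≈ 53.71 dB

53.7 dB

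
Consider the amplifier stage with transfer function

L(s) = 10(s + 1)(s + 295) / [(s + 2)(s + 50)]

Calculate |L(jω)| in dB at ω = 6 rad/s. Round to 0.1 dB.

At s = jω = j6:
zero (s+1): 1 + j6 → |·| = √(1²+6²) = √37 ≈ 6.0828, ∠ = arctan(6/1) ≈ 80.54°
zero (s+295): 295 + j6 → |·| = √(295²+6²) = √87061 ≈ 295.06, ∠ = arctan(6/295) ≈ 1.17°
pole (s+2): 2 + j6 → |·| = √(2²+6²) = √40 ≈ 6.3246, ∠ = arctan(6/2) ≈ 71.57°
pole (s+50): 50 + j6 → |·| = √(50²+6²) = √2536 ≈ 50.359, ∠ = arctan(6/50) ≈ 6.84°
|L| = 10 · 1794.8 / 318.5 ≈ 56.352
Gain = 20 log₁₀(56.352) ≈ 35.02 dB

35.0 dB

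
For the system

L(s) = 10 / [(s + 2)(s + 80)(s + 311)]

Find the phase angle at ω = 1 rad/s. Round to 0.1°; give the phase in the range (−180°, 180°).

-27.5°

At s = jω = j1:
pole (s+2): 2 + j1 → |·| = √(2²+1²) = √5 ≈ 2.2361, ∠ = arctan(1/2) ≈ 26.57°
pole (s+80): 80 + j1 → |·| = √(80²+1²) = √6401 ≈ 80.006, ∠ = arctan(1/80) ≈ 0.72°
pole (s+311): 311 + j1 → |·| = √(311²+1²) = √96722 ≈ 311, ∠ = arctan(1/311) ≈ 0.18°
∠L = 0.00° − 27.47° = -27.47°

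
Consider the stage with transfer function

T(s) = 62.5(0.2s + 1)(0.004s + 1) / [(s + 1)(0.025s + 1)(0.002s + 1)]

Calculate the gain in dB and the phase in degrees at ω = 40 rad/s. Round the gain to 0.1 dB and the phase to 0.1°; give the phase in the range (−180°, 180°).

At ω = 40 rad/s:
zero (1 + j40·0.2) = 1 + j8 → |·| ≈ 8.0623, ∠ ≈ 82.87°
zero (1 + j40·0.004) = 1 + j0.16 → |·| ≈ 1.0127, ∠ ≈ 9.09°
pole (1 + j40·1) = 1 + j40 → |·| ≈ 40.012, ∠ ≈ 88.57°
pole (1 + j40·0.025) = 1 + j1 → |·| ≈ 1.4142, ∠ ≈ 45.00°
pole (1 + j40·0.002) = 1 + j0.08 → |·| ≈ 1.0032, ∠ ≈ 4.57°
|T| = 62.5 · 8.0623 · 1.0127 / (40.012 · 1.4142 · 1.0032) ≈ 8.9894
Gain = 20 log₁₀(8.9894) ≈ 19.07 dB
∠T = (82.87° + 9.09°) − (88.57° + 45.00° + 4.57°) = -46.18°

19.1 dB, -46.2°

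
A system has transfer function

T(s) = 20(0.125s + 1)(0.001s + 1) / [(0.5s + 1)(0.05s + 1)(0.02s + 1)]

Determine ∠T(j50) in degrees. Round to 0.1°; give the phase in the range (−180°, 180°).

At ω = 50 rad/s:
zero (1 + j50·0.125) = 1 + j6.25 → |·| ≈ 6.3295, ∠ ≈ 80.91°
zero (1 + j50·0.001) = 1 + j0.05 → |·| ≈ 1.0012, ∠ ≈ 2.86°
pole (1 + j50·0.5) = 1 + j25 → |·| ≈ 25.02, ∠ ≈ 87.71°
pole (1 + j50·0.05) = 1 + j2.5 → |·| ≈ 2.6926, ∠ ≈ 68.20°
pole (1 + j50·0.02) = 1 + j1 → |·| ≈ 1.4142, ∠ ≈ 45.00°
∠T = (80.91° + 2.86°) − (87.71° + 68.20° + 45.00°) = -117.14°

-117.1°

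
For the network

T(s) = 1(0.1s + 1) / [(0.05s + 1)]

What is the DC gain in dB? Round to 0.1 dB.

T(0) = 1 · 1 / 1 = 1
20 log₁₀(1) ≈ 0.00 dB

0.0 dB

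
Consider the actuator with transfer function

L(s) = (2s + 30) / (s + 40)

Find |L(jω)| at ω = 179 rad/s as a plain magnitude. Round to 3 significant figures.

Substitute s = j179:
Numerator: 2(j179) + 30 = 30 + j358
Denominator: (j179) + 40 = 40 + j179
|N| = √(30² + 358²) ≈ 359.25, ∠N ≈ 85.21°
|D| = √(40² + 179²) ≈ 183.41, ∠D ≈ 77.40°
|L| = 359.25 / 183.41 ≈ 1.9587

1.96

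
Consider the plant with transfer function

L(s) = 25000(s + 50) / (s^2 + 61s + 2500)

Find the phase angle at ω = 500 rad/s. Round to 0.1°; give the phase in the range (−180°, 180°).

-88.7°

At s = jω = j500:
zero (s+50): 50 + j500 → |·| = √(50²+500²) = √252500 ≈ 502.49, ∠ = arctan(500/50) ≈ 84.29°
quadratic: (j500)² + 61·j500 + 2500 = -247500 + j30500 → |·| ≈ 2.4937e+05, ∠ ≈ 172.97°
∠L = 84.29° − 172.97° = -88.68°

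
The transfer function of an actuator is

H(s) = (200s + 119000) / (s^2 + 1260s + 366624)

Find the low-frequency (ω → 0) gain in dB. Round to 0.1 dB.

H(0) = 119000 / 366624 ≈ 0.32458
20 log₁₀(0.32458) ≈ -9.77 dB

-9.8 dB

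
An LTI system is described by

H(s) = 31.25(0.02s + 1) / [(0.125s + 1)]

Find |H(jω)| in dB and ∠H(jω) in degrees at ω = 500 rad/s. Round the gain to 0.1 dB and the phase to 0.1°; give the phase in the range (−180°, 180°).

14.0 dB, -4.8°

At ω = 500 rad/s:
zero (1 + j500·0.02) = 1 + j10 → |·| ≈ 10.05, ∠ ≈ 84.29°
pole (1 + j500·0.125) = 1 + j62.5 → |·| ≈ 62.508, ∠ ≈ 89.08°
|H| = 31.25 · 10.05 / (62.508) ≈ 5.0244
Gain = 20 log₁₀(5.0244) ≈ 14.02 dB
∠H = (84.29°) − (89.08°) = -4.79°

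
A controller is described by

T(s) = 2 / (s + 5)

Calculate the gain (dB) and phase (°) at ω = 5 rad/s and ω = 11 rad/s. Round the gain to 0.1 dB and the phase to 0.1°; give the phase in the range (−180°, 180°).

ω = 5: -11.0 dB, -45.0°; ω = 11: -15.6 dB, -65.6°

Substitute s = j5:
Numerator: 2 = 2 + j0
Denominator: (j5) + 5 = 5 + j5
|N| = √(2² + 0²) ≈ 2, ∠N ≈ 0.00°
|D| = √(5² + 5²) ≈ 7.0711, ∠D ≈ 45.00°
|T| = 2 / 7.0711 ≈ 0.28284
Gain = 20 log₁₀(0.28284) ≈ -10.97 dB
∠T = 0.00° − 45.00° = -45.00°

Substitute s = j11:
Numerator: 2 = 2 + j0
Denominator: (j11) + 5 = 5 + j11
|N| = √(2² + 0²) ≈ 2, ∠N ≈ 0.00°
|D| = √(5² + 11²) ≈ 12.083, ∠D ≈ 65.56°
|T| = 2 / 12.083 ≈ 0.16552
Gain = 20 log₁₀(0.16552) ≈ -15.62 dB
∠T = 0.00° − 65.56° = -65.56°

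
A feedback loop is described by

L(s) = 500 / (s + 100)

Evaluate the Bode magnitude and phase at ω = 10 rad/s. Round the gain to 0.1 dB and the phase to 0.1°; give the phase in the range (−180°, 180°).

13.9 dB, -5.7°

Substitute s = j10:
Numerator: 500 = 500 + j0
Denominator: (j10) + 100 = 100 + j10
|N| = √(500² + 0²) ≈ 500, ∠N ≈ 0.00°
|D| = √(100² + 10²) ≈ 100.5, ∠D ≈ 5.71°
|L| = 500 / 100.5 ≈ 4.9751
Gain = 20 log₁₀(4.9751) ≈ 13.94 dB
∠L = 0.00° − 5.71° = -5.71°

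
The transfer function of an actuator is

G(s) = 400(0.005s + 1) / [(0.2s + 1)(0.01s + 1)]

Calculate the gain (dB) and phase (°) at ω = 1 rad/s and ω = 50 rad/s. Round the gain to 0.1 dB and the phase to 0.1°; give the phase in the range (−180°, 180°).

ω = 1: 51.9 dB, -11.6°; ω = 50: 31.3 dB, -96.8°

At ω = 1 rad/s:
zero (1 + j1·0.005) = 1 + j0.005 → |·| ≈ 1, ∠ ≈ 0.29°
pole (1 + j1·0.2) = 1 + j0.2 → |·| ≈ 1.0198, ∠ ≈ 11.31°
pole (1 + j1·0.01) = 1 + j0.01 → |·| ≈ 1, ∠ ≈ 0.57°
|G| = 400 · 1 / (1.0198 · 1) ≈ 392.23
Gain = 20 log₁₀(392.23) ≈ 51.87 dB
∠G = (0.29°) − (11.31° + 0.57°) = -11.59°

At ω = 50 rad/s:
zero (1 + j50·0.005) = 1 + j0.25 → |·| ≈ 1.0308, ∠ ≈ 14.04°
pole (1 + j50·0.2) = 1 + j10 → |·| ≈ 10.05, ∠ ≈ 84.29°
pole (1 + j50·0.01) = 1 + j0.5 → |·| ≈ 1.118, ∠ ≈ 26.57°
|G| = 400 · 1.0308 / (10.05 · 1.118) ≈ 36.697
Gain = 20 log₁₀(36.697) ≈ 31.29 dB
∠G = (14.04°) − (84.29° + 26.57°) = -96.82°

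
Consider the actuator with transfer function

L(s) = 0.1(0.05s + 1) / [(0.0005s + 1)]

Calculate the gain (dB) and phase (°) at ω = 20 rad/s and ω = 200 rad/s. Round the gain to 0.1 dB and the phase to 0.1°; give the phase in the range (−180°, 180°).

ω = 20: -17.0 dB, 44.4°; ω = 200: 0.0 dB, 78.6°

At ω = 20 rad/s:
zero (1 + j20·0.05) = 1 + j1 → |·| ≈ 1.4142, ∠ ≈ 45.00°
pole (1 + j20·0.0005) = 1 + j0.01 → |·| ≈ 1, ∠ ≈ 0.57°
|L| = 0.1 · 1.4142 / (1) ≈ 0.14142
Gain = 20 log₁₀(0.14142) ≈ -16.99 dB
∠L = (45.00°) − (0.57°) = 44.43°

At ω = 200 rad/s:
zero (1 + j200·0.05) = 1 + j10 → |·| ≈ 10.05, ∠ ≈ 84.29°
pole (1 + j200·0.0005) = 1 + j0.1 → |·| ≈ 1.005, ∠ ≈ 5.71°
|L| = 0.1 · 10.05 / (1.005) ≈ 1
Gain = 20 log₁₀(1) ≈ 0.00 dB
∠L = (84.29°) − (5.71°) = 78.58°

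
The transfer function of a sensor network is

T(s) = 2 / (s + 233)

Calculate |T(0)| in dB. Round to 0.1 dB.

T(0) = 2 / (233) ≈ 0.0085837
20 log₁₀(0.0085837) ≈ -41.33 dB

-41.3 dB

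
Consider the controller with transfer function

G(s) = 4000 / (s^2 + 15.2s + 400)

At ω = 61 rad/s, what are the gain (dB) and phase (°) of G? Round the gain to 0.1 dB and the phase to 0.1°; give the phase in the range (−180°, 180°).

1.3 dB, -164.4°

At s = jω = j61:
quadratic: (j61)² + 15.2·j61 + 400 = -3321 + j927.2 → |·| ≈ 3448, ∠ ≈ 164.40°
|G| = 4000 / 3448 ≈ 1.1601
Gain = 20 log₁₀(1.1601) ≈ 1.29 dB
∠G = 0.00° − 164.40° = -164.40°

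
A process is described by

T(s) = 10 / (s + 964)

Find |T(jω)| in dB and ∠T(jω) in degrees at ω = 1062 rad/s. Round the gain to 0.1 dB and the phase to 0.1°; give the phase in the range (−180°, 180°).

-43.1 dB, -47.8°

At s = jω = j1062:
pole (s+964): 964 + j1062 → |·| = √(964²+1062²) = √2057140 ≈ 1434.3, ∠ = arctan(1062/964) ≈ 47.77°
|T| = 10 / 1434.3 ≈ 0.006972
Gain = 20 log₁₀(0.006972) ≈ -43.13 dB
∠T = 0.00° − 47.77° = -47.77°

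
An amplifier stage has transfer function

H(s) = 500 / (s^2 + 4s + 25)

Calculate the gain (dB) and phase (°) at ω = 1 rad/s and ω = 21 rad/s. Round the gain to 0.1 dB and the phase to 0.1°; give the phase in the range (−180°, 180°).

ω = 1: 26.3 dB, -9.5°; ω = 21: 1.4 dB, -168.6°

At s = jω = j1:
quadratic: (j1)² + 4·j1 + 25 = 24 + j4 → |·| ≈ 24.331, ∠ ≈ 9.46°
|H| = 500 / 24.331 ≈ 20.55
Gain = 20 log₁₀(20.55) ≈ 26.26 dB
∠H = 0.00° − 9.46° = -9.46°

At s = jω = j21:
quadratic: (j21)² + 4·j21 + 25 = -416 + j84 → |·| ≈ 424.4, ∠ ≈ 168.58°
|H| = 500 / 424.4 ≈ 1.1781
Gain = 20 log₁₀(1.1781) ≈ 1.42 dB
∠H = 0.00° − 168.58° = -168.58°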